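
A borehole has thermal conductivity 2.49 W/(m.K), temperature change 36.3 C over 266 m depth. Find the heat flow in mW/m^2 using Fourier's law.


q = k * dT / dz * 1000
= 2.49 * 36.3 / 266 * 1000
= 0.339801 * 1000
= 339.8008 mW/m^2

339.8008


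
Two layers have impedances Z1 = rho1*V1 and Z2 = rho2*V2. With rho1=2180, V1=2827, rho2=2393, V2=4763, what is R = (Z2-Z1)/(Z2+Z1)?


Z1 = 2180 * 2827 = 6162860
Z2 = 2393 * 4763 = 11397859
R = (11397859 - 6162860) / (11397859 + 6162860) = 5234999 / 17560719 = 0.2981

0.2981


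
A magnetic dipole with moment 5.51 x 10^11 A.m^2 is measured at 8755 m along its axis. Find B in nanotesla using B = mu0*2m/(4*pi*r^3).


m = 5.51 x 10^11 = 551000000000 A.m^2
2m = 1102000000000 A.m^2
r^3 = 8755^3 = 671070968875
B = (4pi*10^-7) * 1102000000000 / (4*pi * 671070968875) * 1e9
= 1384814.041702 / 8432926503420.34 * 1e9
= 164.2151 nT

164.2151


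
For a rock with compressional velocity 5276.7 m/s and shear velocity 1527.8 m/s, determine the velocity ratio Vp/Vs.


Vp/Vs = 5276.7 / 1527.8
= 3.4538

3.4538


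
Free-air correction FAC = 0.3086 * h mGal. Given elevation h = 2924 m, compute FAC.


FAC = 0.3086 * h
= 0.3086 * 2924
= 902.3464 mGal

902.3464


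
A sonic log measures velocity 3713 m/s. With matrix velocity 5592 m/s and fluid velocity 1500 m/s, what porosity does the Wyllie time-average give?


1/V - 1/Vm = 1/3713 - 1/5592 = 9.05e-05
1/Vf - 1/Vm = 1/1500 - 1/5592 = 0.00048784
phi = 9.05e-05 / 0.00048784 = 0.1855

0.1855


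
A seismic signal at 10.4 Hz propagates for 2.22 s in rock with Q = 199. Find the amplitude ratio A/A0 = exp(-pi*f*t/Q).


pi*f*t/Q = pi*10.4*2.22/199 = 0.364488
A/A0 = exp(-0.364488) = 0.694552

0.694552


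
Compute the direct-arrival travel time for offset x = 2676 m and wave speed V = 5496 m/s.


t = x / V
= 2676 / 5496
= 0.4869 s

0.4869


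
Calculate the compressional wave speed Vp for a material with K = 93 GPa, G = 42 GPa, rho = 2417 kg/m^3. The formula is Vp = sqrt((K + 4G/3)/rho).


First compute the effective modulus:
K + 4G/3 = 93e9 + 4*42e9/3 = 149000000000.0 Pa
Then divide by density:
149000000000.0 / 2417 = 61646669.4249 Pa/(kg/m^3)
Take the square root:
Vp = sqrt(61646669.4249) = 7851.54 m/s

7851.54


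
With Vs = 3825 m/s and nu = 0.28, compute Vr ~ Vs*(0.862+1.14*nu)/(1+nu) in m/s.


Numerator factor = 0.862 + 1.14*0.28 = 1.1812
Denominator = 1 + 0.28 = 1.28
Vr = 3825 * 1.1812 / 1.28 = 3529.76 m/s

3529.76


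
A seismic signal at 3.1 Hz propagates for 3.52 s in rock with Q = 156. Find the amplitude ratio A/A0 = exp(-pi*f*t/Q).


pi*f*t/Q = pi*3.1*3.52/156 = 0.21975
A/A0 = exp(-0.21975) = 0.802719

0.802719


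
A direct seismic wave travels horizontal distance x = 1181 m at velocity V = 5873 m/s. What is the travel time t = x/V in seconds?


t = x / V
= 1181 / 5873
= 0.2011 s

0.2011


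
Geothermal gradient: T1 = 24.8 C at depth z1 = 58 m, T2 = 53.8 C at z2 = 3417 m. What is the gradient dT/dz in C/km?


dT = 53.8 - 24.8 = 29.0 C
dz = 3417 - 58 = 3359 m
gradient = dT/dz * 1000 = 29.0/3359 * 1000 = 8.6335 C/km

8.6335


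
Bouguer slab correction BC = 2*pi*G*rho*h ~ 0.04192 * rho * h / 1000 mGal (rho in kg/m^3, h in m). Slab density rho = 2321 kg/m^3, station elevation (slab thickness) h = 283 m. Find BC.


BC = 0.04192 * rho * h / 1000
= 0.04192 * 2321 * 283 / 1000
= 27.5349 mGal

27.5349


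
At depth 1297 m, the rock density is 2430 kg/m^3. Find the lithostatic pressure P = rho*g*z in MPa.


P = rho * g * z / 1e6
= 2430 * 9.81 * 1297 / 1e6
= 30918275.1 / 1e6
= 30.9183 MPa

30.9183


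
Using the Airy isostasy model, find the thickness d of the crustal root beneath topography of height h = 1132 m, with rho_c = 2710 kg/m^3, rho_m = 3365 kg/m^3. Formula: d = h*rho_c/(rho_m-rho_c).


rho_m - rho_c = 3365 - 2710 = 655
d = 1132 * 2710 / 655
= 3067720 / 655
= 4683.54 m

4683.54


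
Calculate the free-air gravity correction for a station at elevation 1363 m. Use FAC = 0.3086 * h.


FAC = 0.3086 * h
= 0.3086 * 1363
= 420.6218 mGal

420.6218


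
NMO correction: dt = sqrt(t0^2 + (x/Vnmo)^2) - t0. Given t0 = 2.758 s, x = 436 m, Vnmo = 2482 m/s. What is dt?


x/Vnmo = 436/2482 = 0.175665
(x/Vnmo)^2 = 0.030858
t0^2 = 7.606564
sqrt(7.606564 + 0.030858) = 2.763589
dt = 2.763589 - 2.758 = 0.005589

0.005589


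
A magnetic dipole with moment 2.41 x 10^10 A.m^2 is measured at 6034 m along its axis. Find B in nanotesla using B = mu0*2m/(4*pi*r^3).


m = 2.41 x 10^10 = 24100000000 A.m^2
2m = 48200000000 A.m^2
r^3 = 6034^3 = 219692847304
B = (4pi*10^-7) * 48200000000 / (4*pi * 219692847304) * 1e9
= 60569.906361 / 2760741740545.88 * 1e9
= 21.9397 nT

21.9397


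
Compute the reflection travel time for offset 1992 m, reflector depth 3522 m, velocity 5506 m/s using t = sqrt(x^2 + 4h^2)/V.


x^2 + 4h^2 = 1992^2 + 4*3522^2 = 3968064 + 49617936 = 53586000
sqrt(53586000) = 7320.2459
t = 7320.2459 / 5506 = 1.3295 s

1.3295


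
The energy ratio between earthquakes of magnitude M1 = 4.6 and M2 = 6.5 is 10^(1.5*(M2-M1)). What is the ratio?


M2 - M1 = 6.5 - 4.6 = 1.9
1.5 * 1.9 = 2.85
ratio = 10^2.85 = 707.95

707.95


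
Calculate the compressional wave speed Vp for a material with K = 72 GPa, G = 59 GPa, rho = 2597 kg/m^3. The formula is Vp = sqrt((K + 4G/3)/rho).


First compute the effective modulus:
K + 4G/3 = 72e9 + 4*59e9/3 = 150666666666.67 Pa
Then divide by density:
150666666666.67 / 2597 = 58015659.0938 Pa/(kg/m^3)
Take the square root:
Vp = sqrt(58015659.0938) = 7616.8 m/s

7616.8


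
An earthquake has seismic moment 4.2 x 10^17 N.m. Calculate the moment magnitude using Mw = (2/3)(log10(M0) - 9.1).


log10(M0) = log10(4.2 x 10^17) = 17.6232
Mw = 2/3 * (17.6232 - 9.1)
= 2/3 * 8.5232
= 5.68

5.68


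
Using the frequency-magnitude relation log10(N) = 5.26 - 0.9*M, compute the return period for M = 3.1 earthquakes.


log10(N) = 5.26 - 0.9*3.1 = 2.47
N = 10^2.47 = 295.120923
T = 1/N = 1/295.120923 = 0.0034 years

0.0034


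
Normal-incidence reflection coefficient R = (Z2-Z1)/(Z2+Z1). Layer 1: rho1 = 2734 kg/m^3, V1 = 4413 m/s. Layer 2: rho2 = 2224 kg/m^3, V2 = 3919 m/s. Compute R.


Z1 = 2734 * 4413 = 12065142
Z2 = 2224 * 3919 = 8715856
R = (8715856 - 12065142) / (8715856 + 12065142) = -3349286 / 20780998 = -0.1612

-0.1612


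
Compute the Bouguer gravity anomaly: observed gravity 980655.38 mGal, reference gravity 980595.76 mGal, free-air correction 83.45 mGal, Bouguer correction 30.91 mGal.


BA = g_obs - g_ref + FAC - BC
= 980655.38 - 980595.76 + 83.45 - 30.91
= 112.16 mGal

112.16


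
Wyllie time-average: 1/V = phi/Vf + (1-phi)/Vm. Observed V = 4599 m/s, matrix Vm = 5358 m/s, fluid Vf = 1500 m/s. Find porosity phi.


1/V - 1/Vm = 1/4599 - 1/5358 = 3.08e-05
1/Vf - 1/Vm = 1/1500 - 1/5358 = 0.00048003
phi = 3.08e-05 / 0.00048003 = 0.0642

0.0642


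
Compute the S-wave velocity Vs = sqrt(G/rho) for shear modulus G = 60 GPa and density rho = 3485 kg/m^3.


Convert G to Pa: G = 60e9 Pa
Compute G/rho = 60e9 / 3485 = 17216642.7547
Vs = sqrt(17216642.7547) = 4149.29 m/s

4149.29


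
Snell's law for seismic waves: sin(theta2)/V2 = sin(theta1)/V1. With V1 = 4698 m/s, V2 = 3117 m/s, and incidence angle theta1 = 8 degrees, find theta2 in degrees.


sin(theta1) = sin(8 deg) = 0.139173
sin(theta2) = V2/V1 * sin(theta1) = 3117/4698 * 0.139173 = 0.092338
theta2 = arcsin(0.092338) = 5.2981 degrees

5.2981


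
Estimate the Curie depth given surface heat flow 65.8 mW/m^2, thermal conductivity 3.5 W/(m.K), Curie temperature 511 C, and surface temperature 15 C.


T_Curie - T_surf = 511 - 15 = 496 C
Convert q to W/m^2: 65.8 mW/m^2 = 0.0658 W/m^2
d = 496 * 3.5 / 0.0658 = 26382.98 m

26382.98


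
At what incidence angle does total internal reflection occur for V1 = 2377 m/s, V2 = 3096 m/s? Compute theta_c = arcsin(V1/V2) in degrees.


V1/V2 = 2377/3096 = 0.767765
theta_c = arcsin(0.767765) = 50.1536 degrees

50.1536


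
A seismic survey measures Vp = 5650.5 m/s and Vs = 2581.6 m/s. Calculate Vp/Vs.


Vp/Vs = 5650.5 / 2581.6
= 2.1888

2.1888


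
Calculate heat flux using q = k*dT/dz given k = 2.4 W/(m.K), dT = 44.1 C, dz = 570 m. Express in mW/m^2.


q = k * dT / dz * 1000
= 2.4 * 44.1 / 570 * 1000
= 0.185684 * 1000
= 185.6842 mW/m^2

185.6842


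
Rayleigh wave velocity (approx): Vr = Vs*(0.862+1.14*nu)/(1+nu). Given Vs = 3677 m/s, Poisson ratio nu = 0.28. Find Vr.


Numerator factor = 0.862 + 1.14*0.28 = 1.1812
Denominator = 1 + 0.28 = 1.28
Vr = 3677 * 1.1812 / 1.28 = 3393.18 m/s

3393.18


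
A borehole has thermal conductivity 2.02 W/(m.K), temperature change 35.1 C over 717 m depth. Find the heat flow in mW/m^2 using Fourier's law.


q = k * dT / dz * 1000
= 2.02 * 35.1 / 717 * 1000
= 0.098887 * 1000
= 98.887 mW/m^2

98.887


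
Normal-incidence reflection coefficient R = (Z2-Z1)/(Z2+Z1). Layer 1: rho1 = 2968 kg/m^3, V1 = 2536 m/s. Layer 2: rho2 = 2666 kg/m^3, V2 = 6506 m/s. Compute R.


Z1 = 2968 * 2536 = 7526848
Z2 = 2666 * 6506 = 17344996
R = (17344996 - 7526848) / (17344996 + 7526848) = 9818148 / 24871844 = 0.3947

0.3947


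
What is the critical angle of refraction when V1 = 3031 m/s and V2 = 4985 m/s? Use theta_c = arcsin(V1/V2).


V1/V2 = 3031/4985 = 0.608024
theta_c = arcsin(0.608024) = 37.4468 degrees

37.4468


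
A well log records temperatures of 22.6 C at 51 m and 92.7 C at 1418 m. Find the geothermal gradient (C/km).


dT = 92.7 - 22.6 = 70.1 C
dz = 1418 - 51 = 1367 m
gradient = dT/dz * 1000 = 70.1/1367 * 1000 = 51.2802 C/km

51.2802


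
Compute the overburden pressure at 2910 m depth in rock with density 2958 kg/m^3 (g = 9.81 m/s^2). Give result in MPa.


P = rho * g * z / 1e6
= 2958 * 9.81 * 2910 / 1e6
= 84442321.8 / 1e6
= 84.4423 MPa

84.4423


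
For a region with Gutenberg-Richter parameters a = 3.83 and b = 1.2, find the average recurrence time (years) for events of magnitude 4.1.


log10(N) = 3.83 - 1.2*4.1 = -1.09
N = 10^-1.09 = 0.081283
T = 1/N = 1/0.081283 = 12.3027 years

12.3027


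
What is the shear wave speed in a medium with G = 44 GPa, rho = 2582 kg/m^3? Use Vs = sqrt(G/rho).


Convert G to Pa: G = 44e9 Pa
Compute G/rho = 44e9 / 2582 = 17041053.4469
Vs = sqrt(17041053.4469) = 4128.08 m/s

4128.08


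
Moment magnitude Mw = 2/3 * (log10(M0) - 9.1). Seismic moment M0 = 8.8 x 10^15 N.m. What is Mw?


log10(M0) = log10(8.8 x 10^15) = 15.9445
Mw = 2/3 * (15.9445 - 9.1)
= 2/3 * 6.8445
= 4.56

4.56


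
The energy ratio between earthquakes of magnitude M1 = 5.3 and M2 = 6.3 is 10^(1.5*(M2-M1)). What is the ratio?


M2 - M1 = 6.3 - 5.3 = 1.0
1.5 * 1.0 = 1.5
ratio = 10^1.5 = 31.62

31.62


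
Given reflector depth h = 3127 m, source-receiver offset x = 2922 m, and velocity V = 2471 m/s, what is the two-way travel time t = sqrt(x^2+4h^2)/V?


x^2 + 4h^2 = 2922^2 + 4*3127^2 = 8538084 + 39112516 = 47650600
sqrt(47650600) = 6902.9414
t = 6902.9414 / 2471 = 2.7936 s

2.7936


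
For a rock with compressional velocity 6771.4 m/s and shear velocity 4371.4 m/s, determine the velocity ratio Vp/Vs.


Vp/Vs = 6771.4 / 4371.4
= 1.549

1.549


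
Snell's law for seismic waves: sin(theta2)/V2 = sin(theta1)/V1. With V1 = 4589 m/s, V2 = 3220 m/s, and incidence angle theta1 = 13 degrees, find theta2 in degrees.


sin(theta1) = sin(13 deg) = 0.224951
sin(theta2) = V2/V1 * sin(theta1) = 3220/4589 * 0.224951 = 0.157843
theta2 = arcsin(0.157843) = 9.0817 degrees

9.0817


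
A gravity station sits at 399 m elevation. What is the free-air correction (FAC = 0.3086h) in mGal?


FAC = 0.3086 * h
= 0.3086 * 399
= 123.1314 mGal

123.1314


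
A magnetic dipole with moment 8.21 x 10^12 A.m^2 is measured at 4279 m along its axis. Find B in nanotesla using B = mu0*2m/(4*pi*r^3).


m = 8.21 x 10^12 = 8210000000000 A.m^2
2m = 16420000000000 A.m^2
r^3 = 4279^3 = 78347809639
B = (4pi*10^-7) * 16420000000000 / (4*pi * 78347809639) * 1e9
= 20633980.548778 / 984547612746.94 * 1e9
= 20957.829 nT

20957.829


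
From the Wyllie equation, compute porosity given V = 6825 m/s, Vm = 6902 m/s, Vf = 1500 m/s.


1/V - 1/Vm = 1/6825 - 1/6902 = 1.63e-06
1/Vf - 1/Vm = 1/1500 - 1/6902 = 0.00052178
phi = 1.63e-06 / 0.00052178 = 0.0031

0.0031


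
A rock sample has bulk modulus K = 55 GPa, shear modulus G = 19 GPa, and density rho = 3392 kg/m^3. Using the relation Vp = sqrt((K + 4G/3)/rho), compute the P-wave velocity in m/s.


First compute the effective modulus:
K + 4G/3 = 55e9 + 4*19e9/3 = 80333333333.33 Pa
Then divide by density:
80333333333.33 / 3392 = 23683176.1006 Pa/(kg/m^3)
Take the square root:
Vp = sqrt(23683176.1006) = 4866.54 m/s

4866.54


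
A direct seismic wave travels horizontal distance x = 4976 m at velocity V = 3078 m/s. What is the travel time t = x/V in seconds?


t = x / V
= 4976 / 3078
= 1.6166 s

1.6166


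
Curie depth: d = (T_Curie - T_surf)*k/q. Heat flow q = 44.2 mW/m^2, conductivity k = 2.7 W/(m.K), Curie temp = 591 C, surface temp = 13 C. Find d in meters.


T_Curie - T_surf = 591 - 13 = 578 C
Convert q to W/m^2: 44.2 mW/m^2 = 0.0442 W/m^2
d = 578 * 2.7 / 0.0442 = 35307.69 m

35307.69


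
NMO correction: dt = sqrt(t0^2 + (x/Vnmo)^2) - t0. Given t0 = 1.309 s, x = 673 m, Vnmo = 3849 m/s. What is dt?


x/Vnmo = 673/3849 = 0.174851
(x/Vnmo)^2 = 0.030573
t0^2 = 1.713481
sqrt(1.713481 + 0.030573) = 1.320626
dt = 1.320626 - 1.309 = 0.011626

0.011626


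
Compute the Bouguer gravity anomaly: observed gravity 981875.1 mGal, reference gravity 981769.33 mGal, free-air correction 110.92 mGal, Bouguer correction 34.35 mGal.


BA = g_obs - g_ref + FAC - BC
= 981875.1 - 981769.33 + 110.92 - 34.35
= 182.34 mGal

182.34


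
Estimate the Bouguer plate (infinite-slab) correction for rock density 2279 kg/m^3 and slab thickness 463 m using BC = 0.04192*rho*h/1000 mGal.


BC = 0.04192 * rho * h / 1000
= 0.04192 * 2279 * 463 / 1000
= 44.233 mGal

44.233


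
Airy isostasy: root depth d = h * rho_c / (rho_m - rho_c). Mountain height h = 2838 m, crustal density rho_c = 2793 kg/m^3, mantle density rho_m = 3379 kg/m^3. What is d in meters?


rho_m - rho_c = 3379 - 2793 = 586
d = 2838 * 2793 / 586
= 7926534 / 586
= 13526.51 m

13526.51


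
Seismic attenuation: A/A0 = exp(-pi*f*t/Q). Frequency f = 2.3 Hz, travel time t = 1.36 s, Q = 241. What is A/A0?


pi*f*t/Q = pi*2.3*1.36/241 = 0.040776
A/A0 = exp(-0.040776) = 0.960045

0.960045


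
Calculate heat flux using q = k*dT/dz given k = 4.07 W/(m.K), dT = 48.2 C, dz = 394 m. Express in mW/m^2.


q = k * dT / dz * 1000
= 4.07 * 48.2 / 394 * 1000
= 0.497904 * 1000
= 497.9036 mW/m^2

497.9036


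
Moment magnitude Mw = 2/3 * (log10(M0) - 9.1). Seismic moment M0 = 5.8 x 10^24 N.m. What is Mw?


log10(M0) = log10(5.8 x 10^24) = 24.7634
Mw = 2/3 * (24.7634 - 9.1)
= 2/3 * 15.6634
= 10.44

10.44


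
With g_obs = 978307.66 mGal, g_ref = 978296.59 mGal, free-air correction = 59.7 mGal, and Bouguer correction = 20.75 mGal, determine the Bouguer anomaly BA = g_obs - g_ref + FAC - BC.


BA = g_obs - g_ref + FAC - BC
= 978307.66 - 978296.59 + 59.7 - 20.75
= 50.02 mGal

50.02


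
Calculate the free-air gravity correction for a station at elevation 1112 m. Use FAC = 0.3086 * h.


FAC = 0.3086 * h
= 0.3086 * 1112
= 343.1632 mGal

343.1632


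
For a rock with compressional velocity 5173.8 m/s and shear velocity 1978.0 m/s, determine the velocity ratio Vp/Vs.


Vp/Vs = 5173.8 / 1978.0
= 2.6157

2.6157


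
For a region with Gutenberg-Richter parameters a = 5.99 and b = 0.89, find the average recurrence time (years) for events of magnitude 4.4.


log10(N) = 5.99 - 0.89*4.4 = 2.074
N = 10^2.074 = 118.576875
T = 1/N = 1/118.576875 = 0.0084 years

0.0084


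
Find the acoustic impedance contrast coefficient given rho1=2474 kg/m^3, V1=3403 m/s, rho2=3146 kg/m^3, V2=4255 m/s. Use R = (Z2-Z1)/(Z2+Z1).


Z1 = 2474 * 3403 = 8419022
Z2 = 3146 * 4255 = 13386230
R = (13386230 - 8419022) / (13386230 + 8419022) = 4967208 / 21805252 = 0.2278

0.2278


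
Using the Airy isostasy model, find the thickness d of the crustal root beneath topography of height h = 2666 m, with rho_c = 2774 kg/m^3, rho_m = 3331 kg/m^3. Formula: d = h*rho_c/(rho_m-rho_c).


rho_m - rho_c = 3331 - 2774 = 557
d = 2666 * 2774 / 557
= 7395484 / 557
= 13277.35 m

13277.35


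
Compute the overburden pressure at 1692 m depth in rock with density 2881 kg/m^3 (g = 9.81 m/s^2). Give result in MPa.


P = rho * g * z / 1e6
= 2881 * 9.81 * 1692 / 1e6
= 47820336.12 / 1e6
= 47.8203 MPa

47.8203


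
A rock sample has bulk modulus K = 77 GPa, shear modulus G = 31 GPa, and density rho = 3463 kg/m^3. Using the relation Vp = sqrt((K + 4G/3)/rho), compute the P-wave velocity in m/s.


First compute the effective modulus:
K + 4G/3 = 77e9 + 4*31e9/3 = 118333333333.33 Pa
Then divide by density:
118333333333.33 / 3463 = 34170757.532 Pa/(kg/m^3)
Take the square root:
Vp = sqrt(34170757.532) = 5845.58 m/s

5845.58


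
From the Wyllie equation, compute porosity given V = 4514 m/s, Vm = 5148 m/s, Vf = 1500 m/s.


1/V - 1/Vm = 1/4514 - 1/5148 = 2.728e-05
1/Vf - 1/Vm = 1/1500 - 1/5148 = 0.00047242
phi = 2.728e-05 / 0.00047242 = 0.0578

0.0578


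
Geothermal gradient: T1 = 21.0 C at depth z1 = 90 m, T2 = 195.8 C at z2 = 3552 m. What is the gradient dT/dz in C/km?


dT = 195.8 - 21.0 = 174.8 C
dz = 3552 - 90 = 3462 m
gradient = dT/dz * 1000 = 174.8/3462 * 1000 = 50.491 C/km

50.491


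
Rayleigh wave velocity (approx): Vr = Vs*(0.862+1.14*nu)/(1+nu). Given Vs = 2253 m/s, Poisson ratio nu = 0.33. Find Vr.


Numerator factor = 0.862 + 1.14*0.33 = 1.2382
Denominator = 1 + 0.33 = 1.33
Vr = 2253 * 1.2382 / 1.33 = 2097.49 m/s

2097.49


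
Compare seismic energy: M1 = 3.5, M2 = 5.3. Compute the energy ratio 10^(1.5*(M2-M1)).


M2 - M1 = 5.3 - 3.5 = 1.8
1.5 * 1.8 = 2.7
ratio = 10^2.7 = 501.19

501.19


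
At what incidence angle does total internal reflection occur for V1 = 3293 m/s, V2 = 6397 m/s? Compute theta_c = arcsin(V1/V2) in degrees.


V1/V2 = 3293/6397 = 0.514773
theta_c = arcsin(0.514773) = 30.9823 degrees

30.9823


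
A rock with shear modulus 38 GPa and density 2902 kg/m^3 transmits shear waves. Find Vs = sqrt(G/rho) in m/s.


Convert G to Pa: G = 38e9 Pa
Compute G/rho = 38e9 / 2902 = 13094417.643
Vs = sqrt(13094417.643) = 3618.62 m/s

3618.62


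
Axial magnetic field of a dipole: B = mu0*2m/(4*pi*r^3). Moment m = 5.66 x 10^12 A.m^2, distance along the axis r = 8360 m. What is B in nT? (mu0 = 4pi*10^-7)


m = 5.66 x 10^12 = 5660000000000 A.m^2
2m = 11320000000000 A.m^2
r^3 = 8360^3 = 584277056000
B = (4pi*10^-7) * 11320000000000 / (4*pi * 584277056000) * 1e9
= 14225131.535455 / 7342242027162.69 * 1e9
= 1937.437 nT

1937.437


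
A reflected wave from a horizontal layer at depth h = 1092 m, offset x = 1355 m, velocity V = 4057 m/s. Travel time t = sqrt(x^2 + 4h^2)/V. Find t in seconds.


x^2 + 4h^2 = 1355^2 + 4*1092^2 = 1836025 + 4769856 = 6605881
sqrt(6605881) = 2570.1908
t = 2570.1908 / 4057 = 0.6335 s

0.6335


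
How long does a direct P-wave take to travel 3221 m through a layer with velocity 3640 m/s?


t = x / V
= 3221 / 3640
= 0.8849 s

0.8849


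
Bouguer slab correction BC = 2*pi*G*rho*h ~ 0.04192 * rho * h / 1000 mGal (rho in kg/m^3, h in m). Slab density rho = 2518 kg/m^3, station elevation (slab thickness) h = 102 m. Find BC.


BC = 0.04192 * rho * h / 1000
= 0.04192 * 2518 * 102 / 1000
= 10.7666 mGal

10.7666


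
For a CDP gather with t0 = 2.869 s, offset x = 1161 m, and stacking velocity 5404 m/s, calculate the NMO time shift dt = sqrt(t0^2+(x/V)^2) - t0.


x/Vnmo = 1161/5404 = 0.214841
(x/Vnmo)^2 = 0.046157
t0^2 = 8.231161
sqrt(8.231161 + 0.046157) = 2.877033
dt = 2.877033 - 2.869 = 0.008033

0.008033


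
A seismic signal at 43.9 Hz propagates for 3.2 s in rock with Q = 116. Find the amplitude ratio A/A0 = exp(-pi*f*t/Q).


pi*f*t/Q = pi*43.9*3.2/116 = 3.804577
A/A0 = exp(-3.804577) = 0.022269

0.022269


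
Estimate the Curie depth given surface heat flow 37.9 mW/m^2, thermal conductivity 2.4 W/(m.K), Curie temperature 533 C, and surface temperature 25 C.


T_Curie - T_surf = 533 - 25 = 508 C
Convert q to W/m^2: 37.9 mW/m^2 = 0.0379 W/m^2
d = 508 * 2.4 / 0.0379 = 32168.87 m

32168.87


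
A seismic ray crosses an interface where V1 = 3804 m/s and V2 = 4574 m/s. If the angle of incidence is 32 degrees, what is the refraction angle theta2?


sin(theta1) = sin(32 deg) = 0.529919
sin(theta2) = V2/V1 * sin(theta1) = 4574/3804 * 0.529919 = 0.637185
theta2 = arcsin(0.637185) = 39.5822 degrees

39.5822


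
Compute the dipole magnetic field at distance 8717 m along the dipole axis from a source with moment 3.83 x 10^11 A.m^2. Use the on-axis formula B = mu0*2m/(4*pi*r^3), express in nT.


m = 3.83 x 10^11 = 383000000000 A.m^2
2m = 766000000000 A.m^2
r^3 = 8717^3 = 662370737813
B = (4pi*10^-7) * 766000000000 / (4*pi * 662370737813) * 1e9
= 962583.98906 / 8323596175464.69 * 1e9
= 115.6452 nT

115.6452


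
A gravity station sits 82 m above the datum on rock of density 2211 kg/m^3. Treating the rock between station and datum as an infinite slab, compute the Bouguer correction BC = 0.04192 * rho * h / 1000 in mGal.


BC = 0.04192 * rho * h / 1000
= 0.04192 * 2211 * 82 / 1000
= 7.6002 mGal

7.6002


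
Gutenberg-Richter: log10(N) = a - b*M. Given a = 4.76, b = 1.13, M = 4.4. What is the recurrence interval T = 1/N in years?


log10(N) = 4.76 - 1.13*4.4 = -0.212
N = 10^-0.212 = 0.613762
T = 1/N = 1/0.613762 = 1.6293 years

1.6293


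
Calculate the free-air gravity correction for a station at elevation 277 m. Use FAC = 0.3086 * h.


FAC = 0.3086 * h
= 0.3086 * 277
= 85.4822 mGal

85.4822


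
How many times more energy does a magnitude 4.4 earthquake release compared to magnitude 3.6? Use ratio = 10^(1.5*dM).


M2 - M1 = 4.4 - 3.6 = 0.8
1.5 * 0.8 = 1.2
ratio = 10^1.2 = 15.85

15.85


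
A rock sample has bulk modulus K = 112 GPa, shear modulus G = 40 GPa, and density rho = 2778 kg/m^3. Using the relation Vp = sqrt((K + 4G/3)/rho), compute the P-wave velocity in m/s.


First compute the effective modulus:
K + 4G/3 = 112e9 + 4*40e9/3 = 165333333333.33 Pa
Then divide by density:
165333333333.33 / 2778 = 59515238.7809 Pa/(kg/m^3)
Take the square root:
Vp = sqrt(59515238.7809) = 7714.61 m/s

7714.61


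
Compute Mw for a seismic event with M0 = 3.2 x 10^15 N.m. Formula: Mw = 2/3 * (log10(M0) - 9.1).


log10(M0) = log10(3.2 x 10^15) = 15.5051
Mw = 2/3 * (15.5051 - 9.1)
= 2/3 * 6.4051
= 4.27

4.27


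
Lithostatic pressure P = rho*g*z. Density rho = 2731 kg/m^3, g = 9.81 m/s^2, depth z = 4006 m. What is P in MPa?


P = rho * g * z / 1e6
= 2731 * 9.81 * 4006 / 1e6
= 107325186.66 / 1e6
= 107.3252 MPa

107.3252


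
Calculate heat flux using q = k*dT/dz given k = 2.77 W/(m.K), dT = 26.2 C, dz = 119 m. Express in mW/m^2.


q = k * dT / dz * 1000
= 2.77 * 26.2 / 119 * 1000
= 0.609866 * 1000
= 609.8655 mW/m^2

609.8655


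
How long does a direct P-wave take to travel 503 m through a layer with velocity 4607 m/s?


t = x / V
= 503 / 4607
= 0.1092 s

0.1092


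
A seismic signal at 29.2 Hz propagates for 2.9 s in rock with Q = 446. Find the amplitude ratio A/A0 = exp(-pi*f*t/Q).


pi*f*t/Q = pi*29.2*2.9/446 = 0.59648
A/A0 = exp(-0.59648) = 0.550747

0.550747


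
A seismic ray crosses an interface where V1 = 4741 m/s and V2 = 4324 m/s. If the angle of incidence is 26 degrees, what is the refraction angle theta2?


sin(theta1) = sin(26 deg) = 0.438371
sin(theta2) = V2/V1 * sin(theta1) = 4324/4741 * 0.438371 = 0.399814
theta2 = arcsin(0.399814) = 23.5665 degrees

23.5665


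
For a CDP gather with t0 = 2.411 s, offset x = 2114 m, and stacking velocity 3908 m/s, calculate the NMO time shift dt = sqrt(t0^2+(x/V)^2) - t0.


x/Vnmo = 2114/3908 = 0.540942
(x/Vnmo)^2 = 0.292618
t0^2 = 5.812921
sqrt(5.812921 + 0.292618) = 2.470939
dt = 2.470939 - 2.411 = 0.059939

0.059939


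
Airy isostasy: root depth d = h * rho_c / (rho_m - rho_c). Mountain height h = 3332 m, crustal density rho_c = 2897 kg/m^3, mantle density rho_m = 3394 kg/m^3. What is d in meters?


rho_m - rho_c = 3394 - 2897 = 497
d = 3332 * 2897 / 497
= 9652804 / 497
= 19422.14 m

19422.14


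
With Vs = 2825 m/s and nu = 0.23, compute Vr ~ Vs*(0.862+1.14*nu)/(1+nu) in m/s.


Numerator factor = 0.862 + 1.14*0.23 = 1.1242
Denominator = 1 + 0.23 = 1.23
Vr = 2825 * 1.1242 / 1.23 = 2582.0 m/s

2582.0


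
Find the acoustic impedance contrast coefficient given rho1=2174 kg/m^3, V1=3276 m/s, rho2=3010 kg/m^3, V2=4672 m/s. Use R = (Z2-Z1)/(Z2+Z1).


Z1 = 2174 * 3276 = 7122024
Z2 = 3010 * 4672 = 14062720
R = (14062720 - 7122024) / (14062720 + 7122024) = 6940696 / 21184744 = 0.3276

0.3276


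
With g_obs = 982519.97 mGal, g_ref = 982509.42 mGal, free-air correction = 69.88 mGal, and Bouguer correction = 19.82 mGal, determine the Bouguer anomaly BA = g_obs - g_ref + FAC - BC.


BA = g_obs - g_ref + FAC - BC
= 982519.97 - 982509.42 + 69.88 - 19.82
= 60.61 mGal

60.61


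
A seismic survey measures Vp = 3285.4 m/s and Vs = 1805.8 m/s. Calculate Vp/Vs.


Vp/Vs = 3285.4 / 1805.8
= 1.8194

1.8194


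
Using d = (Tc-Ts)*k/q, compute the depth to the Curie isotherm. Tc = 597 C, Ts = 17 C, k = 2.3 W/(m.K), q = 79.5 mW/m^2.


T_Curie - T_surf = 597 - 17 = 580 C
Convert q to W/m^2: 79.5 mW/m^2 = 0.0795 W/m^2
d = 580 * 2.3 / 0.0795 = 16779.87 m

16779.87


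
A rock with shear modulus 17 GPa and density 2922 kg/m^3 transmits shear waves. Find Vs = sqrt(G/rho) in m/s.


Convert G to Pa: G = 17e9 Pa
Compute G/rho = 17e9 / 2922 = 5817932.9227
Vs = sqrt(5817932.9227) = 2412.04 m/s

2412.04


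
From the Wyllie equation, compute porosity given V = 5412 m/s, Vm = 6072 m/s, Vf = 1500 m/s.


1/V - 1/Vm = 1/5412 - 1/6072 = 2.008e-05
1/Vf - 1/Vm = 1/1500 - 1/6072 = 0.00050198
phi = 2.008e-05 / 0.00050198 = 0.04

0.04


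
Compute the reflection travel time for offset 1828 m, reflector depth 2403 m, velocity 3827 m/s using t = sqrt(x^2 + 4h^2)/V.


x^2 + 4h^2 = 1828^2 + 4*2403^2 = 3341584 + 23097636 = 26439220
sqrt(26439220) = 5141.9082
t = 5141.9082 / 3827 = 1.3436 s

1.3436


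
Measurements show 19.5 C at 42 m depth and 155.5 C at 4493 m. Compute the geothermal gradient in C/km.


dT = 155.5 - 19.5 = 136.0 C
dz = 4493 - 42 = 4451 m
gradient = dT/dz * 1000 = 136.0/4451 * 1000 = 30.5549 C/km

30.5549


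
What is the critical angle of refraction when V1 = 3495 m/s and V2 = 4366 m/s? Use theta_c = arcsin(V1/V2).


V1/V2 = 3495/4366 = 0.800504
theta_c = arcsin(0.800504) = 53.1782 degrees

53.1782


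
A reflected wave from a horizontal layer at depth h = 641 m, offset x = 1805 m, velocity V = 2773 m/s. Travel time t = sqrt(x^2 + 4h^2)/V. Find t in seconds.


x^2 + 4h^2 = 1805^2 + 4*641^2 = 3258025 + 1643524 = 4901549
sqrt(4901549) = 2213.9442
t = 2213.9442 / 2773 = 0.7984 s

0.7984


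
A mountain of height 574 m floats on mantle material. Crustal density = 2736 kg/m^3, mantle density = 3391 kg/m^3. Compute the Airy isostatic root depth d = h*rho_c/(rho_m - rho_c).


rho_m - rho_c = 3391 - 2736 = 655
d = 574 * 2736 / 655
= 1570464 / 655
= 2397.65 m

2397.65


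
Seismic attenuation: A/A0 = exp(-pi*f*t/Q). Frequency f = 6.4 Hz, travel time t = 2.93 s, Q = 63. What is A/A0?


pi*f*t/Q = pi*6.4*2.93/63 = 0.935098
A/A0 = exp(-0.935098) = 0.392548

0.392548


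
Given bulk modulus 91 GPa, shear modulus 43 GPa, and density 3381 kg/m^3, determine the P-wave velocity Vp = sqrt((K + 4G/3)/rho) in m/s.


First compute the effective modulus:
K + 4G/3 = 91e9 + 4*43e9/3 = 148333333333.33 Pa
Then divide by density:
148333333333.33 / 3381 = 43872621.5124 Pa/(kg/m^3)
Take the square root:
Vp = sqrt(43872621.5124) = 6623.64 m/s

6623.64


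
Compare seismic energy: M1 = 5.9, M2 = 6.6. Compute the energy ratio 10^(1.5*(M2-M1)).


M2 - M1 = 6.6 - 5.9 = 0.7
1.5 * 0.7 = 1.05
ratio = 10^1.05 = 11.22

11.22


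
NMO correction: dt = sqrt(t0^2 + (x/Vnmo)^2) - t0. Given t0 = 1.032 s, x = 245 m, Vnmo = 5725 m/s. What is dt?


x/Vnmo = 245/5725 = 0.042795
(x/Vnmo)^2 = 0.001831
t0^2 = 1.065024
sqrt(1.065024 + 0.001831) = 1.032887
dt = 1.032887 - 1.032 = 0.000887

8.870000e-04


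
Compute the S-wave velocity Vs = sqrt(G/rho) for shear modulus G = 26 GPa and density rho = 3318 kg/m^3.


Convert G to Pa: G = 26e9 Pa
Compute G/rho = 26e9 / 3318 = 7836045.8107
Vs = sqrt(7836045.8107) = 2799.29 m/s

2799.29


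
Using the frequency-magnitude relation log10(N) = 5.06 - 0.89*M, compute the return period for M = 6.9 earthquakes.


log10(N) = 5.06 - 0.89*6.9 = -1.081
N = 10^-1.081 = 0.082985
T = 1/N = 1/0.082985 = 12.0504 years

12.0504


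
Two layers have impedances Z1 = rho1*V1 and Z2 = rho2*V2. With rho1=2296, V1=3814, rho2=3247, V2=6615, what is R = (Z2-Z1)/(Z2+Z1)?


Z1 = 2296 * 3814 = 8756944
Z2 = 3247 * 6615 = 21478905
R = (21478905 - 8756944) / (21478905 + 8756944) = 12721961 / 30235849 = 0.4208

0.4208


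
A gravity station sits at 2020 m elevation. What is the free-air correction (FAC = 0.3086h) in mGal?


FAC = 0.3086 * h
= 0.3086 * 2020
= 623.372 mGal

623.372


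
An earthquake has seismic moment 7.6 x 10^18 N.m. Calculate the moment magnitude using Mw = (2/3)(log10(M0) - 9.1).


log10(M0) = log10(7.6 x 10^18) = 18.8808
Mw = 2/3 * (18.8808 - 9.1)
= 2/3 * 9.7808
= 6.52

6.52


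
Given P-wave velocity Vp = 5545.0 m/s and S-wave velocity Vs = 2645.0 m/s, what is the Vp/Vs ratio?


Vp/Vs = 5545.0 / 2645.0
= 2.0964

2.0964


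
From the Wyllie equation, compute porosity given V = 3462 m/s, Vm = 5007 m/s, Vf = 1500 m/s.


1/V - 1/Vm = 1/3462 - 1/5007 = 8.913e-05
1/Vf - 1/Vm = 1/1500 - 1/5007 = 0.00046695
phi = 8.913e-05 / 0.00046695 = 0.1909

0.1909


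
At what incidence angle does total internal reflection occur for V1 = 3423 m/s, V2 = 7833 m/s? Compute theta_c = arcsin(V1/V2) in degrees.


V1/V2 = 3423/7833 = 0.436997
theta_c = arcsin(0.436997) = 25.9125 degrees

25.9125


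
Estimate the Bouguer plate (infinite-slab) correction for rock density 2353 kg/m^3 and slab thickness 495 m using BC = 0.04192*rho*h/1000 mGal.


BC = 0.04192 * rho * h / 1000
= 0.04192 * 2353 * 495 / 1000
= 48.8257 mGal

48.8257


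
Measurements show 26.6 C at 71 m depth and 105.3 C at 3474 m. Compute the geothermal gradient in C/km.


dT = 105.3 - 26.6 = 78.7 C
dz = 3474 - 71 = 3403 m
gradient = dT/dz * 1000 = 78.7/3403 * 1000 = 23.1267 C/km

23.1267


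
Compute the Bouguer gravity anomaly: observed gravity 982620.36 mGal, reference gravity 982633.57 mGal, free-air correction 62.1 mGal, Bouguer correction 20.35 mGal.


BA = g_obs - g_ref + FAC - BC
= 982620.36 - 982633.57 + 62.1 - 20.35
= 28.54 mGal

28.54


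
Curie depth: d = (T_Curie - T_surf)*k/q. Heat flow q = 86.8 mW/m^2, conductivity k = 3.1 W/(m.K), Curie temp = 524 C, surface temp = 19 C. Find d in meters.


T_Curie - T_surf = 524 - 19 = 505 C
Convert q to W/m^2: 86.8 mW/m^2 = 0.0868 W/m^2
d = 505 * 3.1 / 0.0868 = 18035.71 m

18035.71


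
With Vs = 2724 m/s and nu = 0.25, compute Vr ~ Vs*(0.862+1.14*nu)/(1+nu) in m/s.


Numerator factor = 0.862 + 1.14*0.25 = 1.147
Denominator = 1 + 0.25 = 1.25
Vr = 2724 * 1.147 / 1.25 = 2499.54 m/s

2499.54


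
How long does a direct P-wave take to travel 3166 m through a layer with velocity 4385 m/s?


t = x / V
= 3166 / 4385
= 0.722 s

0.722


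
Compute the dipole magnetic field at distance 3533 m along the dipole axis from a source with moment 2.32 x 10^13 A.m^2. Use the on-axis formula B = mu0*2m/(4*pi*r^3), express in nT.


m = 2.32 x 10^13 = 23200000000000 A.m^2
2m = 46400000000000 A.m^2
r^3 = 3533^3 = 44099220437
B = (4pi*10^-7) * 46400000000000 / (4*pi * 44099220437) * 1e9
= 58307959.650627 / 554167147815.66 * 1e9
= 105217.2794 nT

105217.2794


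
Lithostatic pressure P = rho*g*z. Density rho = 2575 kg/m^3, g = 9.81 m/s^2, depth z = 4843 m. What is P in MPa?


P = rho * g * z / 1e6
= 2575 * 9.81 * 4843 / 1e6
= 122337812.25 / 1e6
= 122.3378 MPa

122.3378


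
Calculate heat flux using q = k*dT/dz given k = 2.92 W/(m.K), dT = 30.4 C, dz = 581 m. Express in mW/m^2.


q = k * dT / dz * 1000
= 2.92 * 30.4 / 581 * 1000
= 0.152785 * 1000
= 152.7849 mW/m^2

152.7849


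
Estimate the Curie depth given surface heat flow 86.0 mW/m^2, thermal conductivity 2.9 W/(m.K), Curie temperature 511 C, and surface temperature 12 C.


T_Curie - T_surf = 511 - 12 = 499 C
Convert q to W/m^2: 86.0 mW/m^2 = 0.086 W/m^2
d = 499 * 2.9 / 0.086 = 16826.74 m

16826.74


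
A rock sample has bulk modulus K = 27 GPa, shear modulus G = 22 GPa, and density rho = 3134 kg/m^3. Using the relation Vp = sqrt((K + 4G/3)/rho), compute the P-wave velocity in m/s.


First compute the effective modulus:
K + 4G/3 = 27e9 + 4*22e9/3 = 56333333333.33 Pa
Then divide by density:
56333333333.33 / 3134 = 17974898.9577 Pa/(kg/m^3)
Take the square root:
Vp = sqrt(17974898.9577) = 4239.68 m/s

4239.68


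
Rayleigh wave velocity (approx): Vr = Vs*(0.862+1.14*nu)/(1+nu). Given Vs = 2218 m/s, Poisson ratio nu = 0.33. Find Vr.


Numerator factor = 0.862 + 1.14*0.33 = 1.2382
Denominator = 1 + 0.33 = 1.33
Vr = 2218 * 1.2382 / 1.33 = 2064.91 m/s

2064.91


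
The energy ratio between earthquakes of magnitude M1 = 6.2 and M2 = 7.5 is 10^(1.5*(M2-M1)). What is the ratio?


M2 - M1 = 7.5 - 6.2 = 1.3
1.5 * 1.3 = 1.95
ratio = 10^1.95 = 89.13

89.13


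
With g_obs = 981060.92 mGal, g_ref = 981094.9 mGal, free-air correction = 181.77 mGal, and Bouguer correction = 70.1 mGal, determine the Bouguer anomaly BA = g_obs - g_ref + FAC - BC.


BA = g_obs - g_ref + FAC - BC
= 981060.92 - 981094.9 + 181.77 - 70.1
= 77.69 mGal

77.69


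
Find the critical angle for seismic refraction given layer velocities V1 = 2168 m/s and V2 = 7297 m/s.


V1/V2 = 2168/7297 = 0.297108
theta_c = arcsin(0.297108) = 17.284 degrees

17.284


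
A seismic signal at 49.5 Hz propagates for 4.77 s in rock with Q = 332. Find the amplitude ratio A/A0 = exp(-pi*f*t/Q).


pi*f*t/Q = pi*49.5*4.77/332 = 2.234269
A/A0 = exp(-2.234269) = 0.10707

0.10707


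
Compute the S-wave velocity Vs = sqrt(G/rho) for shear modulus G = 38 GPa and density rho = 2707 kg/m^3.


Convert G to Pa: G = 38e9 Pa
Compute G/rho = 38e9 / 2707 = 14037680.0887
Vs = sqrt(14037680.0887) = 3746.69 m/s

3746.69


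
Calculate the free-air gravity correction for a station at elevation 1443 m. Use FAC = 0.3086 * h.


FAC = 0.3086 * h
= 0.3086 * 1443
= 445.3098 mGal

445.3098


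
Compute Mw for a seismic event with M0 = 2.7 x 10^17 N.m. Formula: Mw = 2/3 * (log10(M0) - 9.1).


log10(M0) = log10(2.7 x 10^17) = 17.4314
Mw = 2/3 * (17.4314 - 9.1)
= 2/3 * 8.3314
= 5.55

5.55


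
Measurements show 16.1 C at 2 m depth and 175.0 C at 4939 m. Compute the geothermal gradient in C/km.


dT = 175.0 - 16.1 = 158.9 C
dz = 4939 - 2 = 4937 m
gradient = dT/dz * 1000 = 158.9/4937 * 1000 = 32.1855 C/km

32.1855


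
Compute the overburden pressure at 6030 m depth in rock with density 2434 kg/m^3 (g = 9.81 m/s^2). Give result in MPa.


P = rho * g * z / 1e6
= 2434 * 9.81 * 6030 / 1e6
= 143981566.2 / 1e6
= 143.9816 MPa

143.9816


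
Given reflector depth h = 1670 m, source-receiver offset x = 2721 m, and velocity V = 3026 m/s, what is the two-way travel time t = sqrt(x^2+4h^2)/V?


x^2 + 4h^2 = 2721^2 + 4*1670^2 = 7403841 + 11155600 = 18559441
sqrt(18559441) = 4308.067
t = 4308.067 / 3026 = 1.4237 s

1.4237


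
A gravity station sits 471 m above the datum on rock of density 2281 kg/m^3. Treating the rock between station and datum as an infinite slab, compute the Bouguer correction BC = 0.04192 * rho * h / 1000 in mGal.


BC = 0.04192 * rho * h / 1000
= 0.04192 * 2281 * 471 / 1000
= 45.0368 mGal

45.0368


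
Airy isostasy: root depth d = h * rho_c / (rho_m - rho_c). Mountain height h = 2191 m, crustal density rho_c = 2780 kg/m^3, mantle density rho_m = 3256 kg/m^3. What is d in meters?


rho_m - rho_c = 3256 - 2780 = 476
d = 2191 * 2780 / 476
= 6090980 / 476
= 12796.18 m

12796.18


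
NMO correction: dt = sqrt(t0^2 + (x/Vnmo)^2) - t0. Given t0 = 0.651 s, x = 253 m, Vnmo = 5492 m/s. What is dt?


x/Vnmo = 253/5492 = 0.046067
(x/Vnmo)^2 = 0.002122
t0^2 = 0.423801
sqrt(0.423801 + 0.002122) = 0.652628
dt = 0.652628 - 0.651 = 0.001628

0.001628


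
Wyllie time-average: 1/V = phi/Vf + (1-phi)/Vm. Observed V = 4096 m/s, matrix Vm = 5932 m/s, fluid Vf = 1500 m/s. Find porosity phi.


1/V - 1/Vm = 1/4096 - 1/5932 = 7.556e-05
1/Vf - 1/Vm = 1/1500 - 1/5932 = 0.00049809
phi = 7.556e-05 / 0.00049809 = 0.1517

0.1517


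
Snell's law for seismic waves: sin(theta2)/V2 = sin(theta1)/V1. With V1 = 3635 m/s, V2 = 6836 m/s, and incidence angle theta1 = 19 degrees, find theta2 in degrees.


sin(theta1) = sin(19 deg) = 0.325568
sin(theta2) = V2/V1 * sin(theta1) = 6836/3635 * 0.325568 = 0.612265
theta2 = arcsin(0.612265) = 37.7535 degrees

37.7535


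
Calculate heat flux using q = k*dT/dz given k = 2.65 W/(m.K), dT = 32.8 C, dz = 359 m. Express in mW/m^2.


q = k * dT / dz * 1000
= 2.65 * 32.8 / 359 * 1000
= 0.242117 * 1000
= 242.117 mW/m^2

242.117


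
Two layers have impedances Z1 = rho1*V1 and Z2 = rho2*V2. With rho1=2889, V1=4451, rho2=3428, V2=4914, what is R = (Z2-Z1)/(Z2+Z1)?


Z1 = 2889 * 4451 = 12858939
Z2 = 3428 * 4914 = 16845192
R = (16845192 - 12858939) / (16845192 + 12858939) = 3986253 / 29704131 = 0.1342

0.1342


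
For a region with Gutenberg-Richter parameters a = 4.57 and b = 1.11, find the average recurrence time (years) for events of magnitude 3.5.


log10(N) = 4.57 - 1.11*3.5 = 0.685
N = 10^0.685 = 4.841724
T = 1/N = 1/4.841724 = 0.2065 years

0.2065


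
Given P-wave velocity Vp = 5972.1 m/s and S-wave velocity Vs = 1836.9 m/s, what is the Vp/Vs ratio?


Vp/Vs = 5972.1 / 1836.9
= 3.2512

3.2512


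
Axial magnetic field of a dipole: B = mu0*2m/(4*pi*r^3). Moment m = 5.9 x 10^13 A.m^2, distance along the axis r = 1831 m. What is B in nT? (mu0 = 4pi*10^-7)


m = 5.9 x 10^13 = 59000000000000 A.m^2
2m = 118000000000000 A.m^2
r^3 = 1831^3 = 6138539191
B = (4pi*10^-7) * 118000000000000 / (4*pi * 6138539191) * 1e9
= 148283173.249438 / 77139158504.87 * 1e9
= 1922281.4472 nT

1922281.4472


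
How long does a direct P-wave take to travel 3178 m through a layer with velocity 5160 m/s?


t = x / V
= 3178 / 5160
= 0.6159 s

0.6159


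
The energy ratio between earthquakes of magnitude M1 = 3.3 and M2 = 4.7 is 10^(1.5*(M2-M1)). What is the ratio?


M2 - M1 = 4.7 - 3.3 = 1.4
1.5 * 1.4 = 2.1
ratio = 10^2.1 = 125.89

125.89


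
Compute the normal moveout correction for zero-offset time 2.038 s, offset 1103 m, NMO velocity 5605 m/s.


x/Vnmo = 1103/5605 = 0.196789
(x/Vnmo)^2 = 0.038726
t0^2 = 4.153444
sqrt(4.153444 + 0.038726) = 2.047479
dt = 2.047479 - 2.038 = 0.009479

0.009479


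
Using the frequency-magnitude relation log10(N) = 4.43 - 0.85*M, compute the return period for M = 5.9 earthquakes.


log10(N) = 4.43 - 0.85*5.9 = -0.585
N = 10^-0.585 = 0.260016
T = 1/N = 1/0.260016 = 3.8459 years

3.8459


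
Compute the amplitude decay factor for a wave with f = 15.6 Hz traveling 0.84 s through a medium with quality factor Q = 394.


pi*f*t/Q = pi*15.6*0.84/394 = 0.104486
A/A0 = exp(-0.104486) = 0.900788

0.900788


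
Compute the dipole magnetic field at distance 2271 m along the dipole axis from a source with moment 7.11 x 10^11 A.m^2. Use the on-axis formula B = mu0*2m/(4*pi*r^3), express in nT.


m = 7.11 x 10^11 = 711000000000 A.m^2
2m = 1422000000000 A.m^2
r^3 = 2271^3 = 11712548511
B = (4pi*10^-7) * 1422000000000 / (4*pi * 11712548511) * 1e9
= 1786937.901362 / 147184225427.89 * 1e9
= 12140.8248 nT

12140.8248
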